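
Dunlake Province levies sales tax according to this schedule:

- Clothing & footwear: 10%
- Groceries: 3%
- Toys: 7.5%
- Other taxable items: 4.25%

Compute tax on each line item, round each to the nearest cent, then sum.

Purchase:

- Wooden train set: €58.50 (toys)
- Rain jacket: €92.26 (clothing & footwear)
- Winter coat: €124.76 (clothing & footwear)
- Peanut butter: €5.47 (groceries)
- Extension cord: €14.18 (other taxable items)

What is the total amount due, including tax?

€322.03

Wooden train set €58.50: toys → 7.5% → €4.39
Rain jacket €92.26: clothing & footwear → 10% → €9.23
Winter coat €124.76: clothing & footwear → 10% → €12.48
Peanut butter €5.47: groceries → 3% → €0.16
Extension cord €14.18: other taxable items → 4.25% → €0.60
Subtotal = €295.17; tax = €26.86; total due = €322.03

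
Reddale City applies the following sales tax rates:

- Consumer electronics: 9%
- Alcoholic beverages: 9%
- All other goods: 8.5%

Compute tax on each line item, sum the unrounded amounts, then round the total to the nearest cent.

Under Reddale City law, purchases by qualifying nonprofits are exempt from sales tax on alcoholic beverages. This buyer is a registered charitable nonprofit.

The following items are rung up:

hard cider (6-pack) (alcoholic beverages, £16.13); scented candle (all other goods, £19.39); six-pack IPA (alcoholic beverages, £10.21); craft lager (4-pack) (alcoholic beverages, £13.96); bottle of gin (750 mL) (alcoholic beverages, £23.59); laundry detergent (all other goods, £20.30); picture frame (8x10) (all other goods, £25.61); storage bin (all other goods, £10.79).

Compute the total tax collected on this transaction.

£6.47

Hard cider (6-pack) £16.13: alcoholic beverages, buyer-exempt → 0% → £0.00
Scented candle £19.39: all other goods → 8.5% → £1.64815
Six-pack IPA £10.21: alcoholic beverages, buyer-exempt → 0% → £0.00
Craft lager (4-pack) £13.96: alcoholic beverages, buyer-exempt → 0% → £0.00
Bottle of gin (750 mL) £23.59: alcoholic beverages, buyer-exempt → 0% → £0.00
Laundry detergent £20.30: all other goods → 8.5% → £1.7255
Picture frame (8x10) £25.61: all other goods → 8.5% → £2.17685
Storage bin £10.79: all other goods → 8.5% → £0.91715
Unrounded tax sum = £6.46765 → £6.47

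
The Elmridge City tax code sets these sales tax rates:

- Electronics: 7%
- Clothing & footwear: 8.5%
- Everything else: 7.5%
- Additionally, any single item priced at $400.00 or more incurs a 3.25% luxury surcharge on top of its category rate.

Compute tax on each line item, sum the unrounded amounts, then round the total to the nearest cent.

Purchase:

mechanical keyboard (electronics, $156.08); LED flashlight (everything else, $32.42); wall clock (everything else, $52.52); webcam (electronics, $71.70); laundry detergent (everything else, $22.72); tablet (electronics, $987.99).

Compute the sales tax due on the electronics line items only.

$117.21

Mechanical keyboard $156.08: electronics → 7% → $10.9256
Webcam $71.70: electronics → 7% → $5.019
Tablet $987.99: electronics → 7% + 3.25% surcharge = 10.25% → $101.268975
Tax on electronics: unrounded sum = $117.213575 → $117.21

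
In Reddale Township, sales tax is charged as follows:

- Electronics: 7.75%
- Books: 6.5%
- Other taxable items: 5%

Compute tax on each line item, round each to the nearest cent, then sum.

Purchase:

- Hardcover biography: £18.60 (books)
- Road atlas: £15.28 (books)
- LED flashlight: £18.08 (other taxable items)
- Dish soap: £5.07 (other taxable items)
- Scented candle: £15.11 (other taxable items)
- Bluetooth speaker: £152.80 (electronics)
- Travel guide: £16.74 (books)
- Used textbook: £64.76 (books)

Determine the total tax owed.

Hardcover biography £18.60: books → 6.5% → £1.21
Road atlas £15.28: books → 6.5% → £0.99
LED flashlight £18.08: other taxable items → 5% → £0.90
Dish soap £5.07: other taxable items → 5% → £0.25
Scented candle £15.11: other taxable items → 5% → £0.76
Bluetooth speaker £152.80: electronics → 7.75% → £11.84
Travel guide £16.74: books → 6.5% → £1.09
Used textbook £64.76: books → 6.5% → £4.21
Total tax = £1.21 + £0.99 + £0.90 + £0.25 + £0.76 + £11.84 + £1.09 + £4.21 = £21.25

£21.25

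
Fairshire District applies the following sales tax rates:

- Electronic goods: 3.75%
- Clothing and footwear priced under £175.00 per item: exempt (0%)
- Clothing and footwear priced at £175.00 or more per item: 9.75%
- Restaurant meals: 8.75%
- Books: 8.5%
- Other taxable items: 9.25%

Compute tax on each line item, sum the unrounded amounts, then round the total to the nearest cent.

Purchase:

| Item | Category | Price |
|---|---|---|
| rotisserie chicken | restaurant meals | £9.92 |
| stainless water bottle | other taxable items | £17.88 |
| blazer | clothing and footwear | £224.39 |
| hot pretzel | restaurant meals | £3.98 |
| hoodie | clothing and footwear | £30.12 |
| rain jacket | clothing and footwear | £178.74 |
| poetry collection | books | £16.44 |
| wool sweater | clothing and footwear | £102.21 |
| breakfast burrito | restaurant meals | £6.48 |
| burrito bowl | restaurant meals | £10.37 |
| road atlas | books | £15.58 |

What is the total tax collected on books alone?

£2.72

Poetry collection £16.44: books → 8.5% → £1.3974
Road atlas £15.58: books → 8.5% → £1.3243
Tax on books: unrounded sum = £2.7217 → £2.72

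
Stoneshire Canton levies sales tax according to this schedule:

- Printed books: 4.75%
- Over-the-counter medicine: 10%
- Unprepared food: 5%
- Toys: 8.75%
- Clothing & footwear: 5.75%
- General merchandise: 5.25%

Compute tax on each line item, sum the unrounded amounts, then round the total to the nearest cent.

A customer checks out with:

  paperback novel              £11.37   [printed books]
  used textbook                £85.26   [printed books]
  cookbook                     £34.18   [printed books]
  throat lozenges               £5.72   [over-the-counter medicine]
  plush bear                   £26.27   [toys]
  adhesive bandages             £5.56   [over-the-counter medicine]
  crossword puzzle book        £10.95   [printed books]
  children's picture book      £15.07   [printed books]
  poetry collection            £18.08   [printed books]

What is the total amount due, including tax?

£224.19

Paperback novel £11.37: printed books → 4.75% → £0.540075
Used textbook £85.26: printed books → 4.75% → £4.04985
Cookbook £34.18: printed books → 4.75% → £1.62355
Throat lozenges £5.72: over-the-counter medicine → 10% → £0.572
Plush bear £26.27: toys → 8.75% → £2.298625
Adhesive bandages £5.56: over-the-counter medicine → 10% → £0.556
Crossword puzzle book £10.95: printed books → 4.75% → £0.520125
Children's picture book £15.07: printed books → 4.75% → £0.715825
Poetry collection £18.08: printed books → 4.75% → £0.8588
Subtotal = £212.46; unrounded tax = £11.73485 → £11.73; total due = £224.19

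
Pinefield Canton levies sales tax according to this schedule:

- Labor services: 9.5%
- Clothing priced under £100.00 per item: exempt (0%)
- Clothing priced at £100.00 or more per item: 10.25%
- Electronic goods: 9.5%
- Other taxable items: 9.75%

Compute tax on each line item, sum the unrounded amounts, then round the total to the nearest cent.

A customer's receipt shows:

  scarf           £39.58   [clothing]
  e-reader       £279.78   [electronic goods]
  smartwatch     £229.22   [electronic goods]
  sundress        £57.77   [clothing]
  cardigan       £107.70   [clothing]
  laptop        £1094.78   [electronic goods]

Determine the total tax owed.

Scarf £39.58: clothing, under £100.00 → 0% → £0.00
E-reader £279.78: electronic goods → 9.5% → £26.5791
Smartwatch £229.22: electronic goods → 9.5% → £21.7759
Sundress £57.77: clothing, under £100.00 → 0% → £0.00
Cardigan £107.70: clothing, £100.00 or more → 10.25% → £11.03925
Laptop £1094.78: electronic goods → 9.5% → £104.0041
Unrounded tax sum = £163.39835 → £163.40

£163.40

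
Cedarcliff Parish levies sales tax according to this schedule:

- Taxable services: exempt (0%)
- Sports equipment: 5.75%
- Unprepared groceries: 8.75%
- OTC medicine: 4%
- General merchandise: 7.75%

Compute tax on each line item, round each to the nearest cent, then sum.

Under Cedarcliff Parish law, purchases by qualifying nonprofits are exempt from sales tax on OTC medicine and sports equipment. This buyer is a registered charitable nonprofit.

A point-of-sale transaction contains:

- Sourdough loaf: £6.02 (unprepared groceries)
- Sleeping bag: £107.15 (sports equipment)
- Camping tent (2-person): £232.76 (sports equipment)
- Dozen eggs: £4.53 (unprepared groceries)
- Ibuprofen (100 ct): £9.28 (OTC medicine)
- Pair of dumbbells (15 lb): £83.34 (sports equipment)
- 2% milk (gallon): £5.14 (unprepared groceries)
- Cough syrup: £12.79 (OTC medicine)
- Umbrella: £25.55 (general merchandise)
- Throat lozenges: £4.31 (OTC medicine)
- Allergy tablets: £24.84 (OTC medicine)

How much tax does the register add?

£3.36

Sourdough loaf £6.02: unprepared groceries → 8.75% → £0.53
Sleeping bag £107.15: sports equipment, buyer-exempt → 0% → £0.00
Camping tent (2-person) £232.76: sports equipment, buyer-exempt → 0% → £0.00
Dozen eggs £4.53: unprepared groceries → 8.75% → £0.40
Ibuprofen (100 ct) £9.28: OTC medicine, buyer-exempt → 0% → £0.00
Pair of dumbbells (15 lb) £83.34: sports equipment, buyer-exempt → 0% → £0.00
2% milk (gallon) £5.14: unprepared groceries → 8.75% → £0.45
Cough syrup £12.79: OTC medicine, buyer-exempt → 0% → £0.00
Umbrella £25.55: general merchandise → 7.75% → £1.98
Throat lozenges £4.31: OTC medicine, buyer-exempt → 0% → £0.00
Allergy tablets £24.84: OTC medicine, buyer-exempt → 0% → £0.00
Total tax = £0.53 + £0.40 + £0.45 + £1.98 = £3.36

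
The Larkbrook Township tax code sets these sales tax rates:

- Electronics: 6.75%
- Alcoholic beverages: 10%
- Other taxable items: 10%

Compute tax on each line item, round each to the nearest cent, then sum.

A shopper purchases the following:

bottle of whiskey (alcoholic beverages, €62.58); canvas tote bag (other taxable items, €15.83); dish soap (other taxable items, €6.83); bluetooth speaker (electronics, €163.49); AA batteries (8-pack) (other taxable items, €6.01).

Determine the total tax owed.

€20.16

Bottle of whiskey €62.58: alcoholic beverages → 10% → €6.26
Canvas tote bag €15.83: other taxable items → 10% → €1.58
Dish soap €6.83: other taxable items → 10% → €0.68
Bluetooth speaker €163.49: electronics → 6.75% → €11.04
AA batteries (8-pack) €6.01: other taxable items → 10% → €0.60
Total tax = €6.26 + €1.58 + €0.68 + €11.04 + €0.60 = €20.16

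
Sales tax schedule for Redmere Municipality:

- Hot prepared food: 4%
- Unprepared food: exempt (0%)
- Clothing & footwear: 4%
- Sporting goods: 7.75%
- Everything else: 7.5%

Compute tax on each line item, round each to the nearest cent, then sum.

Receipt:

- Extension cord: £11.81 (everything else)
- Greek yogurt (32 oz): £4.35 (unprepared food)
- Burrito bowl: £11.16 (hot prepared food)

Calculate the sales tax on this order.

Extension cord £11.81: everything else → 7.5% → £0.89
Greek yogurt (32 oz) £4.35: unprepared food → 0% → £0.00
Burrito bowl £11.16: hot prepared food → 4% → £0.45
Total tax = £0.89 + £0.45 = £1.34

£1.34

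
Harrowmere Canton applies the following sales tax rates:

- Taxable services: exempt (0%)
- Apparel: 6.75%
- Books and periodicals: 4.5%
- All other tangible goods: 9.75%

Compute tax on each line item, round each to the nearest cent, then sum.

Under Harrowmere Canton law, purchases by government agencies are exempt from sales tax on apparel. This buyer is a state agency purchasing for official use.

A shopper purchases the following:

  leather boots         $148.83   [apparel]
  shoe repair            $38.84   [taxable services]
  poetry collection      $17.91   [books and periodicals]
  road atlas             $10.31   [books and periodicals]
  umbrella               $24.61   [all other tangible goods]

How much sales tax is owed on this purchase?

$3.67

Leather boots $148.83: apparel, buyer-exempt → 0% → $0.00
Shoe repair $38.84: taxable services → 0% → $0.00
Poetry collection $17.91: books and periodicals → 4.5% → $0.81
Road atlas $10.31: books and periodicals → 4.5% → $0.46
Umbrella $24.61: all other tangible goods → 9.75% → $2.40
Total tax = $0.81 + $0.46 + $2.40 = $3.67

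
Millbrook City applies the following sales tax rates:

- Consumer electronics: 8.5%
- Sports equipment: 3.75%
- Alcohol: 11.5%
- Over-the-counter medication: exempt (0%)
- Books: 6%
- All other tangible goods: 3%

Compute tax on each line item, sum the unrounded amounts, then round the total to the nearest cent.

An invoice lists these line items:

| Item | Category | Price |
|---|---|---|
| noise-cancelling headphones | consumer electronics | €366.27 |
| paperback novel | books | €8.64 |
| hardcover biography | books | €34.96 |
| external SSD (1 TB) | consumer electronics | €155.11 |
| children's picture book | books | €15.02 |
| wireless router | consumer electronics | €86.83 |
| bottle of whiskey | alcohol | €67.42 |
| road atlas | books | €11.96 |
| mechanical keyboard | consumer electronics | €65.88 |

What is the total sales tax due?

Noise-cancelling headphones €366.27: consumer electronics → 8.5% → €31.13295
Paperback novel €8.64: books → 6% → €0.5184
Hardcover biography €34.96: books → 6% → €2.0976
External SSD (1 TB) €155.11: consumer electronics → 8.5% → €13.18435
Children's picture book €15.02: books → 6% → €0.9012
Wireless router €86.83: consumer electronics → 8.5% → €7.38055
Bottle of whiskey €67.42: alcohol → 11.5% → €7.7533
Road atlas €11.96: books → 6% → €0.7176
Mechanical keyboard €65.88: consumer electronics → 8.5% → €5.5998
Unrounded tax sum = €69.28575 → €69.29

€69.29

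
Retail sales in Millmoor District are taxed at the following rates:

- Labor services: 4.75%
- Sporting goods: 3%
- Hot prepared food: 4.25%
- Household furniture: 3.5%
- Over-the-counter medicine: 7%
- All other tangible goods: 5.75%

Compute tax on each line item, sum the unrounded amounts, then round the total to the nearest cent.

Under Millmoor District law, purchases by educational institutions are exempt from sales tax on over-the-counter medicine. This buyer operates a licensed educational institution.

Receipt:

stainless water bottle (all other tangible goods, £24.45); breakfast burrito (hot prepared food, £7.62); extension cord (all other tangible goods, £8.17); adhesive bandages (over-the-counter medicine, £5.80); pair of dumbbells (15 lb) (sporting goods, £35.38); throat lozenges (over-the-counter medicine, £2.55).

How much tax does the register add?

Stainless water bottle £24.45: all other tangible goods → 5.75% → £1.405875
Breakfast burrito £7.62: hot prepared food → 4.25% → £0.32385
Extension cord £8.17: all other tangible goods → 5.75% → £0.469775
Adhesive bandages £5.80: over-the-counter medicine, buyer-exempt → 0% → £0.00
Pair of dumbbells (15 lb) £35.38: sporting goods → 3% → £1.0614
Throat lozenges £2.55: over-the-counter medicine, buyer-exempt → 0% → £0.00
Unrounded tax sum = £3.2609 → £3.26

£3.26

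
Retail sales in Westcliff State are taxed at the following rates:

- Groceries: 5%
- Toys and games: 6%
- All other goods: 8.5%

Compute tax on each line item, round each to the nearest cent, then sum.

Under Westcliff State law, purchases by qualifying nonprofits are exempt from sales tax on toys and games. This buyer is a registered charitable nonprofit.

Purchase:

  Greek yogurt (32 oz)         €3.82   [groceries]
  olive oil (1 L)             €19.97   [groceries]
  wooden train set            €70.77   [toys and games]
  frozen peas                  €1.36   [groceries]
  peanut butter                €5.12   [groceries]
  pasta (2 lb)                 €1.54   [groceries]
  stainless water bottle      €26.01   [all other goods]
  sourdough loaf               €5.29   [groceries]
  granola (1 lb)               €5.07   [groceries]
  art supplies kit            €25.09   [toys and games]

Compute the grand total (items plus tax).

€168.36

Greek yogurt (32 oz) €3.82: groceries → 5% → €0.19
Olive oil (1 L) €19.97: groceries → 5% → €1.00
Wooden train set €70.77: toys and games, buyer-exempt → 0% → €0.00
Frozen peas €1.36: groceries → 5% → €0.07
Peanut butter €5.12: groceries → 5% → €0.26
Pasta (2 lb) €1.54: groceries → 5% → €0.08
Stainless water bottle €26.01: all other goods → 8.5% → €2.21
Sourdough loaf €5.29: groceries → 5% → €0.26
Granola (1 lb) €5.07: groceries → 5% → €0.25
Art supplies kit €25.09: toys and games, buyer-exempt → 0% → €0.00
Subtotal = €164.04; tax = €4.32; total due = €168.36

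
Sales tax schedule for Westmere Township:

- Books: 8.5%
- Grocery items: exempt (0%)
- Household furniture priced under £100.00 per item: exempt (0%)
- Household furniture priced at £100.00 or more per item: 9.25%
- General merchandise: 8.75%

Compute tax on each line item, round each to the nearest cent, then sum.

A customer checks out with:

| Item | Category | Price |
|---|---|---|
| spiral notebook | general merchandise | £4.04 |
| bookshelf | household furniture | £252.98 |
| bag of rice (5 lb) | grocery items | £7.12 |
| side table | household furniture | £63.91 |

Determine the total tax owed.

Spiral notebook £4.04: general merchandise → 8.75% → £0.35
Bookshelf £252.98: household furniture, £100.00 or more → 9.25% → £23.40
Bag of rice (5 lb) £7.12: grocery items → 0% → £0.00
Side table £63.91: household furniture, under £100.00 → 0% → £0.00
Total tax = £0.35 + £23.40 = £23.75

£23.75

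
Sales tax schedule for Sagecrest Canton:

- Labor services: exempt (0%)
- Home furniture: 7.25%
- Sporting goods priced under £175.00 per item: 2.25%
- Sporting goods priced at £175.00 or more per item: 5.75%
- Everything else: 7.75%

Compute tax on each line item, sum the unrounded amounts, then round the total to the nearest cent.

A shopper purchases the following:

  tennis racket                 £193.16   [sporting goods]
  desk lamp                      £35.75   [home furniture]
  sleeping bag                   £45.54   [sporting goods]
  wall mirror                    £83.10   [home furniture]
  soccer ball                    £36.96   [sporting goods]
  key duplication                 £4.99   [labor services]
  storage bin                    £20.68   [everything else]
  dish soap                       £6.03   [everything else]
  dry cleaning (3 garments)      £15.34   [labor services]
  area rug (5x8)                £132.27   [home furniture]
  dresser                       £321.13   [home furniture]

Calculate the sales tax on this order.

£56.52

Tennis racket £193.16: sporting goods, £175.00 or more → 5.75% → £11.1067
Desk lamp £35.75: home furniture → 7.25% → £2.591875
Sleeping bag £45.54: sporting goods, under £175.00 → 2.25% → £1.02465
Wall mirror £83.10: home furniture → 7.25% → £6.02475
Soccer ball £36.96: sporting goods, under £175.00 → 2.25% → £0.8316
Key duplication £4.99: labor services → 0% → £0.00
Storage bin £20.68: everything else → 7.75% → £1.6027
Dish soap £6.03: everything else → 7.75% → £0.467325
Dry cleaning (3 garments) £15.34: labor services → 0% → £0.00
Area rug (5x8) £132.27: home furniture → 7.25% → £9.589575
Dresser £321.13: home furniture → 7.25% → £23.281925
Unrounded tax sum = £56.5211 → £56.52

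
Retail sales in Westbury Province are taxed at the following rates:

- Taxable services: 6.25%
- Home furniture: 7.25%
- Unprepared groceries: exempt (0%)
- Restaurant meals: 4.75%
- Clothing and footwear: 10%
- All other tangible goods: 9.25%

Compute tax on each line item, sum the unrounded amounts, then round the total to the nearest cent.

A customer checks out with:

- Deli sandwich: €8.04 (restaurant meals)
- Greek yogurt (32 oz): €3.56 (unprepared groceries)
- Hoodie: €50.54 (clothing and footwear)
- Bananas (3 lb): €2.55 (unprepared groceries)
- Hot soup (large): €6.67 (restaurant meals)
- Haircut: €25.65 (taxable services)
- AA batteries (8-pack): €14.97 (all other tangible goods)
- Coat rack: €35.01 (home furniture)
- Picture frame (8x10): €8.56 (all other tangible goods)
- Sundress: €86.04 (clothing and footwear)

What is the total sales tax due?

Deli sandwich €8.04: restaurant meals → 4.75% → €0.3819
Greek yogurt (32 oz) €3.56: unprepared groceries → 0% → €0.00
Hoodie €50.54: clothing and footwear → 10% → €5.054
Bananas (3 lb) €2.55: unprepared groceries → 0% → €0.00
Hot soup (large) €6.67: restaurant meals → 4.75% → €0.316825
Haircut €25.65: taxable services → 6.25% → €1.603125
AA batteries (8-pack) €14.97: all other tangible goods → 9.25% → €1.384725
Coat rack €35.01: home furniture → 7.25% → €2.538225
Picture frame (8x10) €8.56: all other tangible goods → 9.25% → €0.7918
Sundress €86.04: clothing and footwear → 10% → €8.604
Unrounded tax sum = €20.6746 → €20.67

€20.67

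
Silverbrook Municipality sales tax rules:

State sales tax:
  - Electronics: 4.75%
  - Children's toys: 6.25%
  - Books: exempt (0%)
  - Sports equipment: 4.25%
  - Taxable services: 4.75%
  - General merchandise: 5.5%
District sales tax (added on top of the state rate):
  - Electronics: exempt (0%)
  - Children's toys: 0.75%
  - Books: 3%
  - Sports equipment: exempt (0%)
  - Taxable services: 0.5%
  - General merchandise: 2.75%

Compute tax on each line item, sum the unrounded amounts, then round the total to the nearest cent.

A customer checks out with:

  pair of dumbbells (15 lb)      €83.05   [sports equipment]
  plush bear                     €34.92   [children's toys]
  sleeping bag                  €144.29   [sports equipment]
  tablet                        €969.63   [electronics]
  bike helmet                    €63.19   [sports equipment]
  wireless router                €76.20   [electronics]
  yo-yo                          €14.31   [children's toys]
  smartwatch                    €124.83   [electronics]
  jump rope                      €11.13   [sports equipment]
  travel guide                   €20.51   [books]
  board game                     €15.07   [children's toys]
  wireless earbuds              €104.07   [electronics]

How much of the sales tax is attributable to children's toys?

€4.50

Plush bear €34.92: children's toys → 6.25% + 0.75% district = 7% → €2.4444
Yo-yo €14.31: children's toys → 6.25% + 0.75% district = 7% → €1.0017
Board game €15.07: children's toys → 6.25% + 0.75% district = 7% → €1.0549
Tax on children's toys: unrounded sum = €4.501 → €4.50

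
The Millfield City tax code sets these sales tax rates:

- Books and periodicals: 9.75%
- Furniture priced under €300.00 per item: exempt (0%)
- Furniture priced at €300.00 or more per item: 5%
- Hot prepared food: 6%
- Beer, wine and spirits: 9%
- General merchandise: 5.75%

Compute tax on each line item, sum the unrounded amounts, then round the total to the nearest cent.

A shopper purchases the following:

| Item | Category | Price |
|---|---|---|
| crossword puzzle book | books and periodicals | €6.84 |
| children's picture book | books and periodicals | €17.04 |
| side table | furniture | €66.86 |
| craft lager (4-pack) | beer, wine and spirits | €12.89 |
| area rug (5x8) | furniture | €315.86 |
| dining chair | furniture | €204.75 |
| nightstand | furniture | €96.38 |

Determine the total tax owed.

Crossword puzzle book €6.84: books and periodicals → 9.75% → €0.6669
Children's picture book €17.04: books and periodicals → 9.75% → €1.6614
Side table €66.86: furniture, under €300.00 → 0% → €0.00
Craft lager (4-pack) €12.89: beer, wine and spirits → 9% → €1.1601
Area rug (5x8) €315.86: furniture, €300.00 or more → 5% → €15.793
Dining chair €204.75: furniture, under €300.00 → 0% → €0.00
Nightstand €96.38: furniture, under €300.00 → 0% → €0.00
Unrounded tax sum = €19.2814 → €19.28

€19.28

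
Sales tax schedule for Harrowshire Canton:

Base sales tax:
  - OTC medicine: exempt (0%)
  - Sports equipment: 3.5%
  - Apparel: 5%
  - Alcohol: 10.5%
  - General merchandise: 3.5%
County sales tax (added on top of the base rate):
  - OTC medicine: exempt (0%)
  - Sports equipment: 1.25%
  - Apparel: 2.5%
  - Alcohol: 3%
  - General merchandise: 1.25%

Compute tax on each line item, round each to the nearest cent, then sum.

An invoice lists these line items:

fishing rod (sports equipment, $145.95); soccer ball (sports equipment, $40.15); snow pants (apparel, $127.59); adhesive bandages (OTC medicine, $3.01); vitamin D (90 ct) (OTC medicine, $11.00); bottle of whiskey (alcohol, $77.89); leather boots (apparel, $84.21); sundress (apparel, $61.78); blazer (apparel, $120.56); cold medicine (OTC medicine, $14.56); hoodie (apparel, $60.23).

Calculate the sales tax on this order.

Fishing rod $145.95: sports equipment → 3.5% + 1.25% county = 4.75% → $6.93
Soccer ball $40.15: sports equipment → 3.5% + 1.25% county = 4.75% → $1.91
Snow pants $127.59: apparel → 5% + 2.5% county = 7.5% → $9.57
Adhesive bandages $3.01: OTC medicine → 0% + 0% county = 0% → $0.00
Vitamin D (90 ct) $11.00: OTC medicine → 0% + 0% county = 0% → $0.00
Bottle of whiskey $77.89: alcohol → 10.5% + 3% county = 13.5% → $10.52
Leather boots $84.21: apparel → 5% + 2.5% county = 7.5% → $6.32
Sundress $61.78: apparel → 5% + 2.5% county = 7.5% → $4.63
Blazer $120.56: apparel → 5% + 2.5% county = 7.5% → $9.04
Cold medicine $14.56: OTC medicine → 0% + 0% county = 0% → $0.00
Hoodie $60.23: apparel → 5% + 2.5% county = 7.5% → $4.52
Total tax = $6.93 + $1.91 + $9.57 + $10.52 + $6.32 + $4.63 + $9.04 + $4.52 = $53.44

$53.44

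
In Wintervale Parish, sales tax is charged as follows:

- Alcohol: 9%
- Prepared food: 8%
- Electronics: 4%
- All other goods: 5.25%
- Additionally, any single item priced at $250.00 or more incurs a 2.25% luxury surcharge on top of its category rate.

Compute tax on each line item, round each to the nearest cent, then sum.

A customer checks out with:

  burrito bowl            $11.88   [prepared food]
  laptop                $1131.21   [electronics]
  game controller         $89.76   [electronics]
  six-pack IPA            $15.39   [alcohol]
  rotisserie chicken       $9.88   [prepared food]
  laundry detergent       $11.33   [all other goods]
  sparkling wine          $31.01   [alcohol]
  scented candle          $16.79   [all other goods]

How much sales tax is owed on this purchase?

$81.68

Burrito bowl $11.88: prepared food → 8% → $0.95
Laptop $1131.21: electronics → 4% + 2.25% surcharge = 6.25% → $70.70
Game controller $89.76: electronics → 4% → $3.59
Six-pack IPA $15.39: alcohol → 9% → $1.39
Rotisserie chicken $9.88: prepared food → 8% → $0.79
Laundry detergent $11.33: all other goods → 5.25% → $0.59
Sparkling wine $31.01: alcohol → 9% → $2.79
Scented candle $16.79: all other goods → 5.25% → $0.88
Total tax = $0.95 + $70.70 + $3.59 + $1.39 + $0.79 + $0.59 + $2.79 + $0.88 = $81.68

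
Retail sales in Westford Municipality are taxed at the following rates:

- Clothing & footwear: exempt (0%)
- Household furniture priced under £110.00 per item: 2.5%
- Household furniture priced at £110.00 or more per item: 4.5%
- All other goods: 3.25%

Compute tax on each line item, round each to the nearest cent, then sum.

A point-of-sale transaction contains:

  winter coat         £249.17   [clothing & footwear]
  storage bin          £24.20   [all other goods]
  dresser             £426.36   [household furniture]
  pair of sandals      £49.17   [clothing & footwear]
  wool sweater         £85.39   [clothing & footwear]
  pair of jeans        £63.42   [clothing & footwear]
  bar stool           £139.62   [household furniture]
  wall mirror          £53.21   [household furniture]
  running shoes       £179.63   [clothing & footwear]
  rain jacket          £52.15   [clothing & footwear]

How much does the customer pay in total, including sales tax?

Winter coat £249.17: clothing & footwear → 0% → £0.00
Storage bin £24.20: all other goods → 3.25% → £0.79
Dresser £426.36: household furniture, £110.00 or more → 4.5% → £19.19
Pair of sandals £49.17: clothing & footwear → 0% → £0.00
Wool sweater £85.39: clothing & footwear → 0% → £0.00
Pair of jeans £63.42: clothing & footwear → 0% → £0.00
Bar stool £139.62: household furniture, £110.00 or more → 4.5% → £6.28
Wall mirror £53.21: household furniture, under £110.00 → 2.5% → £1.33
Running shoes £179.63: clothing & footwear → 0% → £0.00
Rain jacket £52.15: clothing & footwear → 0% → £0.00
Subtotal = £1322.32; tax = £27.59; total due = £1349.91

£1349.91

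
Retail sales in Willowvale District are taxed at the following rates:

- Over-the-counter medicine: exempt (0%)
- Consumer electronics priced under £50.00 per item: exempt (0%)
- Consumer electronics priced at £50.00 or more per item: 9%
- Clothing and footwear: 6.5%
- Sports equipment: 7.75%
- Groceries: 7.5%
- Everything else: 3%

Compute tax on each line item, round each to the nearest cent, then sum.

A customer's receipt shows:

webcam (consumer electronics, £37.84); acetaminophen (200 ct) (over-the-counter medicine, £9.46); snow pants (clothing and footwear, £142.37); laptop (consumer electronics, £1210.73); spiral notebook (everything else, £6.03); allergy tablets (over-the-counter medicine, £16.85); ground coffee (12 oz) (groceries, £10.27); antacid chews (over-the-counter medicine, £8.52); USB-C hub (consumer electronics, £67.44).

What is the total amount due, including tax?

Webcam £37.84: consumer electronics, under £50.00 → 0% → £0.00
Acetaminophen (200 ct) £9.46: over-the-counter medicine → 0% → £0.00
Snow pants £142.37: clothing and footwear → 6.5% → £9.25
Laptop £1210.73: consumer electronics, £50.00 or more → 9% → £108.97
Spiral notebook £6.03: everything else → 3% → £0.18
Allergy tablets £16.85: over-the-counter medicine → 0% → £0.00
Ground coffee (12 oz) £10.27: groceries → 7.5% → £0.77
Antacid chews £8.52: over-the-counter medicine → 0% → £0.00
USB-C hub £67.44: consumer electronics, £50.00 or more → 9% → £6.07
Subtotal = £1509.51; tax = £125.24; total due = £1634.75

£1634.75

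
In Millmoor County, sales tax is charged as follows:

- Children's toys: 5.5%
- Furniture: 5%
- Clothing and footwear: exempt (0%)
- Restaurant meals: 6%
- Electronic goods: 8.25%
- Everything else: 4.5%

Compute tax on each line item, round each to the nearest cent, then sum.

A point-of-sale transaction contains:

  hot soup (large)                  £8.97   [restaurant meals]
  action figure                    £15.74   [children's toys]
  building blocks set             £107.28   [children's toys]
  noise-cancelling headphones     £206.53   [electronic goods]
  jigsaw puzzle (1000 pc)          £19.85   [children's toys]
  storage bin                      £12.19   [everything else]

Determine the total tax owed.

£25.99

Hot soup (large) £8.97: restaurant meals → 6% → £0.54
Action figure £15.74: children's toys → 5.5% → £0.87
Building blocks set £107.28: children's toys → 5.5% → £5.90
Noise-cancelling headphones £206.53: electronic goods → 8.25% → £17.04
Jigsaw puzzle (1000 pc) £19.85: children's toys → 5.5% → £1.09
Storage bin £12.19: everything else → 4.5% → £0.55
Total tax = £0.54 + £0.87 + £5.90 + £17.04 + £1.09 + £0.55 = £25.99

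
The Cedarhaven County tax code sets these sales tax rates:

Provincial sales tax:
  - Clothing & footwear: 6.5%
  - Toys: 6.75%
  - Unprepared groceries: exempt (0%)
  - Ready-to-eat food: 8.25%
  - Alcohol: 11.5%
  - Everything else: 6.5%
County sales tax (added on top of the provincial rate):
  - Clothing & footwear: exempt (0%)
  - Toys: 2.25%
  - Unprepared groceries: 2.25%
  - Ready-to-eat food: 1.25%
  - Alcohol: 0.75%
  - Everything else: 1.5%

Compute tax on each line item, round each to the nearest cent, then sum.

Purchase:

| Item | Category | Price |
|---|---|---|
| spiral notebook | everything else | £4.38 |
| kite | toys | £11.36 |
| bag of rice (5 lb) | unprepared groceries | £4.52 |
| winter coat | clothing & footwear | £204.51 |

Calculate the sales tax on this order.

Spiral notebook £4.38: everything else → 6.5% + 1.5% county = 8% → £0.35
Kite £11.36: toys → 6.75% + 2.25% county = 9% → £1.02
Bag of rice (5 lb) £4.52: unprepared groceries → 0% + 2.25% county = 2.25% → £0.10
Winter coat £204.51: clothing & footwear → 6.5% + 0% county = 6.5% → £13.29
Total tax = £0.35 + £1.02 + £0.10 + £13.29 = £14.76

£14.76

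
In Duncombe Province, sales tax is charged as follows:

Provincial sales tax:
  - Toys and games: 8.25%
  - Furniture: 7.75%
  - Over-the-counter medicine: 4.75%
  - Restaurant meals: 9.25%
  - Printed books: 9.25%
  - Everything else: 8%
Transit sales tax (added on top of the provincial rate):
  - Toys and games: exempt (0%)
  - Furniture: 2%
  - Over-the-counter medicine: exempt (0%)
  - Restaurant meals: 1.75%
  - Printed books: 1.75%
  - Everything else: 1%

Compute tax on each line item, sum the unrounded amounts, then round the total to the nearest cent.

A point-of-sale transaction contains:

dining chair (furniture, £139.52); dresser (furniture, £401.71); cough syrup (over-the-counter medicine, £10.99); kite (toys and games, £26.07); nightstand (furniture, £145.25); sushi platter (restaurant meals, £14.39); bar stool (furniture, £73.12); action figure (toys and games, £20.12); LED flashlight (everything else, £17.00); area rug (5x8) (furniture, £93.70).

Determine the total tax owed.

£90.64

Dining chair £139.52: furniture → 7.75% + 2% transit = 9.75% → £13.6032
Dresser £401.71: furniture → 7.75% + 2% transit = 9.75% → £39.166725
Cough syrup £10.99: over-the-counter medicine → 4.75% + 0% transit = 4.75% → £0.522025
Kite £26.07: toys and games → 8.25% + 0% transit = 8.25% → £2.150775
Nightstand £145.25: furniture → 7.75% + 2% transit = 9.75% → £14.161875
Sushi platter £14.39: restaurant meals → 9.25% + 1.75% transit = 11% → £1.5829
Bar stool £73.12: furniture → 7.75% + 2% transit = 9.75% → £7.1292
Action figure £20.12: toys and games → 8.25% + 0% transit = 8.25% → £1.6599
LED flashlight £17.00: everything else → 8% + 1% transit = 9% → £1.53
Area rug (5x8) £93.70: furniture → 7.75% + 2% transit = 9.75% → £9.13575
Unrounded tax sum = £90.64235 → £90.64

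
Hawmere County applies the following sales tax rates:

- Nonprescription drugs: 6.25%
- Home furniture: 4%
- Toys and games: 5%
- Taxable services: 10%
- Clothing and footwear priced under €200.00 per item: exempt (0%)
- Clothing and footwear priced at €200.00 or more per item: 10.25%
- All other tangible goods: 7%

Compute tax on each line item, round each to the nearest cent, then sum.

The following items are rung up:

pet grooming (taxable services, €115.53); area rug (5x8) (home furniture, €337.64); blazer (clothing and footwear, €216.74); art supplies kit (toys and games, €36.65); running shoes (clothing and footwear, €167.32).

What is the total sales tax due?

€49.11

Pet grooming €115.53: taxable services → 10% → €11.55
Area rug (5x8) €337.64: home furniture → 4% → €13.51
Blazer €216.74: clothing and footwear, €200.00 or more → 10.25% → €22.22
Art supplies kit €36.65: toys and games → 5% → €1.83
Running shoes €167.32: clothing and footwear, under €200.00 → 0% → €0.00
Total tax = €11.55 + €13.51 + €22.22 + €1.83 = €49.11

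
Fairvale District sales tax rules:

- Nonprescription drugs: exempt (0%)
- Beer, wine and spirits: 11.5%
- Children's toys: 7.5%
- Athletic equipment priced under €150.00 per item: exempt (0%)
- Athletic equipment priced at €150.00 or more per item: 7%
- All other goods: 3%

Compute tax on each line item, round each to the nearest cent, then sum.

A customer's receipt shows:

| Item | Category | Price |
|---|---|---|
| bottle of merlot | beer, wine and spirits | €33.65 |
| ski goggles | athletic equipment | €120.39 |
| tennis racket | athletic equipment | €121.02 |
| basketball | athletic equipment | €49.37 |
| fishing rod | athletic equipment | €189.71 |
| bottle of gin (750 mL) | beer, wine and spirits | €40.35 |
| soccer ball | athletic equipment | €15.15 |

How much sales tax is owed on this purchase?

€21.79

Bottle of merlot €33.65: beer, wine and spirits → 11.5% → €3.87
Ski goggles €120.39: athletic equipment, under €150.00 → 0% → €0.00
Tennis racket €121.02: athletic equipment, under €150.00 → 0% → €0.00
Basketball €49.37: athletic equipment, under €150.00 → 0% → €0.00
Fishing rod €189.71: athletic equipment, €150.00 or more → 7% → €13.28
Bottle of gin (750 mL) €40.35: beer, wine and spirits → 11.5% → €4.64
Soccer ball €15.15: athletic equipment, under €150.00 → 0% → €0.00
Total tax = €3.87 + €13.28 + €4.64 = €21.79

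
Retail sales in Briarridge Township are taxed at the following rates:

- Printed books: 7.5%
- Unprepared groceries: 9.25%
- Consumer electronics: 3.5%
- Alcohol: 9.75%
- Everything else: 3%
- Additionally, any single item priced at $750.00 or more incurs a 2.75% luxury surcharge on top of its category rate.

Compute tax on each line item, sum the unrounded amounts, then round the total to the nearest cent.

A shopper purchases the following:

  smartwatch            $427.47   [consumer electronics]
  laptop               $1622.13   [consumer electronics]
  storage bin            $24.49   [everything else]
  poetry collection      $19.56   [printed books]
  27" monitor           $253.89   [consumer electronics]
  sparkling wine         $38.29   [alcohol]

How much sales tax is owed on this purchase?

Smartwatch $427.47: consumer electronics → 3.5% → $14.96145
Laptop $1622.13: consumer electronics → 3.5% + 2.75% surcharge = 6.25% → $101.383125
Storage bin $24.49: everything else → 3% → $0.7347
Poetry collection $19.56: printed books → 7.5% → $1.467
27" monitor $253.89: consumer electronics → 3.5% → $8.88615
Sparkling wine $38.29: alcohol → 9.75% → $3.733275
Unrounded tax sum = $131.1657 → $131.17

$131.17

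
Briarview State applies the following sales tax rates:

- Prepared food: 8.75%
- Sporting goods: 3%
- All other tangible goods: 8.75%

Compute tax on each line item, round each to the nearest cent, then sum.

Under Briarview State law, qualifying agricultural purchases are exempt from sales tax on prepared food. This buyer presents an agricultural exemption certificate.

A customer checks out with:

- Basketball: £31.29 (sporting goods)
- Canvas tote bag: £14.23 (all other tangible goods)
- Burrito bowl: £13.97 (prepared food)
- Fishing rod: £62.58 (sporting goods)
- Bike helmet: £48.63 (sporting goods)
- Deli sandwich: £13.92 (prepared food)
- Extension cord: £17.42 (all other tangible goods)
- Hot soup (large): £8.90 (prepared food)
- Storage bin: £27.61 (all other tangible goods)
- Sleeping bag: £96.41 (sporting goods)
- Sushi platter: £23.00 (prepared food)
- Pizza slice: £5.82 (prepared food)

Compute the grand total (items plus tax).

£376.14

Basketball £31.29: sporting goods → 3% → £0.94
Canvas tote bag £14.23: all other tangible goods → 8.75% → £1.25
Burrito bowl £13.97: prepared food, buyer-exempt → 0% → £0.00
Fishing rod £62.58: sporting goods → 3% → £1.88
Bike helmet £48.63: sporting goods → 3% → £1.46
Deli sandwich £13.92: prepared food, buyer-exempt → 0% → £0.00
Extension cord £17.42: all other tangible goods → 8.75% → £1.52
Hot soup (large) £8.90: prepared food, buyer-exempt → 0% → £0.00
Storage bin £27.61: all other tangible goods → 8.75% → £2.42
Sleeping bag £96.41: sporting goods → 3% → £2.89
Sushi platter £23.00: prepared food, buyer-exempt → 0% → £0.00
Pizza slice £5.82: prepared food, buyer-exempt → 0% → £0.00
Subtotal = £363.78; tax = £12.36; total due = £376.14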